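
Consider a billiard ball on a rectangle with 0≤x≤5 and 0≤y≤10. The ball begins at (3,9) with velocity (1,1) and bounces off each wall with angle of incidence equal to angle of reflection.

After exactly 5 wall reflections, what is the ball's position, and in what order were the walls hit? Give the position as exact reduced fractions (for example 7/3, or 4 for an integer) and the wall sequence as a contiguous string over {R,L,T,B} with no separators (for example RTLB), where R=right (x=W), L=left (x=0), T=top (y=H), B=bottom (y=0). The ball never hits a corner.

1. t=1 → T at (4,10); v=(1,-1)
2. t=1 → R at (5,9); v=(-1,-1)
3. t=5 → L at (0,4); v=(1,-1)
4. t=4 → B at (4,0); v=(1,1)
5. t=1 → R at (5,1); v=(-1,1)

Final position: (5,1)
Wall sequence: TRLBR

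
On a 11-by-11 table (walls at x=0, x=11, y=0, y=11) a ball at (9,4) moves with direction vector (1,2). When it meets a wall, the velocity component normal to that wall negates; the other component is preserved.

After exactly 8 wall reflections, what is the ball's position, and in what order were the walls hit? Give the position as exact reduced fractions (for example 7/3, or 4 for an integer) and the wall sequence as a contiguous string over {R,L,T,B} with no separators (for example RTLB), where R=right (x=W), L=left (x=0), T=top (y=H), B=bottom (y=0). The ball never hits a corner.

1. t=2 → R at (11,8); v=(-1,2)
2. t=3/2 → T at (19/2,11); v=(-1,-2)
3. t=11/2 → B at (4,0); v=(-1,2)
4. t=4 → L at (0,8); v=(1,2)
5. t=3/2 → T at (3/2,11); v=(1,-2)
6. t=11/2 → B at (7,0); v=(1,2)
7. t=4 → R at (11,8); v=(-1,2)
8. t=3/2 → T at (19/2,11); v=(-1,-2)

Final position: (19/2,11)
Wall sequence: RTBLTBRT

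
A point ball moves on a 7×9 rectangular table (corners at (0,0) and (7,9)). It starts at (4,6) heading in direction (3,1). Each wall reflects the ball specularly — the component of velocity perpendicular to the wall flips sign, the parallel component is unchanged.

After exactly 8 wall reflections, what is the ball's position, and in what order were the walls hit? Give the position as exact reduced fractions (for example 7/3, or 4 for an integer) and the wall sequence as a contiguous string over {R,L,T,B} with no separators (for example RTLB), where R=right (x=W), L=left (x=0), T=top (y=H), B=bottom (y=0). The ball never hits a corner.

1. t=1 → R at (7,7); v=(-3,1)
2. t=2 → T at (1,9); v=(-3,-1)
3. t=1/3 → L at (0,26/3); v=(3,-1)
4. t=7/3 → R at (7,19/3); v=(-3,-1)
5. t=7/3 → L at (0,4); v=(3,-1)
6. t=7/3 → R at (7,5/3); v=(-3,-1)
7. t=5/3 → B at (2,0); v=(-3,1)
8. t=2/3 → L at (0,2/3); v=(3,1)

Final position: (0,2/3)
Wall sequence: RTLRLRBL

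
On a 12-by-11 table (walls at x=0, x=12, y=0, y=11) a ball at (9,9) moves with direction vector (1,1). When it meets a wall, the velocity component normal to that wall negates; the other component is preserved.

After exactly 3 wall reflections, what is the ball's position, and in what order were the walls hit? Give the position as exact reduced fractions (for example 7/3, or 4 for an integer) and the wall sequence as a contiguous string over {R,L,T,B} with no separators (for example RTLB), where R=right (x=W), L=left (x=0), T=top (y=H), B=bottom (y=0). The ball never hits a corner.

Final position: (2,0)
Wall sequence: TRB

1. t=2 → T at (11,11); v=(1,-1)
2. t=1 → R at (12,10); v=(-1,-1)
3. t=10 → B at (2,0); v=(-1,1)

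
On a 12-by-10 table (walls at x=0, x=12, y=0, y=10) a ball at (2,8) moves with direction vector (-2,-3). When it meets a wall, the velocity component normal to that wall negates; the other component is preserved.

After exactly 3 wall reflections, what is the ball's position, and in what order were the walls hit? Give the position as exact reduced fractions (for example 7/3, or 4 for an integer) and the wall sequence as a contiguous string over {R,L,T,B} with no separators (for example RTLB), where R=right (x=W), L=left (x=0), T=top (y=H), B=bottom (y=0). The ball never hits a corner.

Final position: (10,10)
Wall sequence: LBT

1. t=1 → L at (0,5); v=(2,-3)
2. t=5/3 → B at (10/3,0); v=(2,3)
3. t=10/3 → T at (10,10); v=(2,-3)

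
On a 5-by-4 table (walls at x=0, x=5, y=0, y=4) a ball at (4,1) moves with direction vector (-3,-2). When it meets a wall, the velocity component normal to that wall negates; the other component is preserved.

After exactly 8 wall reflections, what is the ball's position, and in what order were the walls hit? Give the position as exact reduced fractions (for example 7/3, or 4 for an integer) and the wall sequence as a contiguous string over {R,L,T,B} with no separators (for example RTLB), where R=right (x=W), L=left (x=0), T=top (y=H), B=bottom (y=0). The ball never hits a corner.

1. t=1/2 → B at (5/2,0); v=(-3,2)
2. t=5/6 → L at (0,5/3); v=(3,2)
3. t=7/6 → T at (7/2,4); v=(3,-2)
4. t=1/2 → R at (5,3); v=(-3,-2)
5. t=3/2 → B at (1/2,0); v=(-3,2)
6. t=1/6 → L at (0,1/3); v=(3,2)
7. t=5/3 → R at (5,11/3); v=(-3,2)
8. t=1/6 → T at (9/2,4); v=(-3,-2)

Final position: (9/2,4)
Wall sequence: BLTRBLRT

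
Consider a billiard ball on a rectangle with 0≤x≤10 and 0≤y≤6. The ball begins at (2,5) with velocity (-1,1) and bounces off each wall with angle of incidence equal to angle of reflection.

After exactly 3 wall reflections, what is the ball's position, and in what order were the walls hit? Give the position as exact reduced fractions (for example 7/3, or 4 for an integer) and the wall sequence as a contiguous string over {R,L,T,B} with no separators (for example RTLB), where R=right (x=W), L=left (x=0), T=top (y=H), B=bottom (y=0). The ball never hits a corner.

Final position: (5,0)
Wall sequence: TLB

1. t=1 → T at (1,6); v=(-1,-1)
2. t=1 → L at (0,5); v=(1,-1)
3. t=5 → B at (5,0); v=(1,1)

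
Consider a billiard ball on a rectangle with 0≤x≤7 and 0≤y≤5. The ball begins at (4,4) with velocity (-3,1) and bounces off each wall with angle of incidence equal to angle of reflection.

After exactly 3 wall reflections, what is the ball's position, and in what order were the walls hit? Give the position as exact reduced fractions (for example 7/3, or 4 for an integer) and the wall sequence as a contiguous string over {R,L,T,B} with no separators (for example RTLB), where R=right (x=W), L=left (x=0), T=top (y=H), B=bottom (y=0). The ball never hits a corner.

1. t=1 → T at (1,5); v=(-3,-1)
2. t=1/3 → L at (0,14/3); v=(3,-1)
3. t=7/3 → R at (7,7/3); v=(-3,-1)

Final position: (7,7/3)
Wall sequence: TLR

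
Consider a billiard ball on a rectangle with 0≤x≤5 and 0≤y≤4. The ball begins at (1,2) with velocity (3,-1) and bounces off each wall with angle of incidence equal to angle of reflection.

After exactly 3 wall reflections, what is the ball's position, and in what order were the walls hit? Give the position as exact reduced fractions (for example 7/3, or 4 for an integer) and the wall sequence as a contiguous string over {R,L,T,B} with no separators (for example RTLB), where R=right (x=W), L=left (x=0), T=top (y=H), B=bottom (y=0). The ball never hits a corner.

1. t=4/3 → R at (5,2/3); v=(-3,-1)
2. t=2/3 → B at (3,0); v=(-3,1)
3. t=1 → L at (0,1); v=(3,1)

Final position: (0,1)
Wall sequence: RBL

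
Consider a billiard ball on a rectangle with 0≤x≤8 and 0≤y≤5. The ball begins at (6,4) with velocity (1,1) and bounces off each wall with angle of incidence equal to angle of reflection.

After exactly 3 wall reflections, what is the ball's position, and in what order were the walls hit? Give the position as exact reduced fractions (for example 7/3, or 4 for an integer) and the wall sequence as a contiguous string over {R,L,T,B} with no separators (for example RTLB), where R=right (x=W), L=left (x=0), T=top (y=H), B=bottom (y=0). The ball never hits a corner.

1. t=1 → T at (7,5); v=(1,-1)
2. t=1 → R at (8,4); v=(-1,-1)
3. t=4 → B at (4,0); v=(-1,1)

Final position: (4,0)
Wall sequence: TRB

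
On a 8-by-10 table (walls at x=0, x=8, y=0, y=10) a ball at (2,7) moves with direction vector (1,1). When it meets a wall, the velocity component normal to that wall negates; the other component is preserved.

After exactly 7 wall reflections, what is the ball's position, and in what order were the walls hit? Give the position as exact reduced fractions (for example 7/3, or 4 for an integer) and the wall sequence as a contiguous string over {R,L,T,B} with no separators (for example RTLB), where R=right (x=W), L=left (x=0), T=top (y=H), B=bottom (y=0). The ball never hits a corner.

1. t=3 → T at (5,10); v=(1,-1)
2. t=3 → R at (8,7); v=(-1,-1)
3. t=7 → B at (1,0); v=(-1,1)
4. t=1 → L at (0,1); v=(1,1)
5. t=8 → R at (8,9); v=(-1,1)
6. t=1 → T at (7,10); v=(-1,-1)
7. t=7 → L at (0,3); v=(1,-1)

Final position: (0,3)
Wall sequence: TRBLRTL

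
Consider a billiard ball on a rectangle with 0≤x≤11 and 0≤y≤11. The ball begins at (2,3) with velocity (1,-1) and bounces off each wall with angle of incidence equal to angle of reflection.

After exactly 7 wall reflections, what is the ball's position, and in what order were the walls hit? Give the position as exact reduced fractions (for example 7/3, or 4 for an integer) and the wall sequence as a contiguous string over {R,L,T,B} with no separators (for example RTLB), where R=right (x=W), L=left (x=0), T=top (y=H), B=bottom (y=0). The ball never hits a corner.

Final position: (6,11)
Wall sequence: BRTLBRT

1. t=3 → B at (5,0); v=(1,1)
2. t=6 → R at (11,6); v=(-1,1)
3. t=5 → T at (6,11); v=(-1,-1)
4. t=6 → L at (0,5); v=(1,-1)
5. t=5 → B at (5,0); v=(1,1)
6. t=6 → R at (11,6); v=(-1,1)
7. t=5 → T at (6,11); v=(-1,-1)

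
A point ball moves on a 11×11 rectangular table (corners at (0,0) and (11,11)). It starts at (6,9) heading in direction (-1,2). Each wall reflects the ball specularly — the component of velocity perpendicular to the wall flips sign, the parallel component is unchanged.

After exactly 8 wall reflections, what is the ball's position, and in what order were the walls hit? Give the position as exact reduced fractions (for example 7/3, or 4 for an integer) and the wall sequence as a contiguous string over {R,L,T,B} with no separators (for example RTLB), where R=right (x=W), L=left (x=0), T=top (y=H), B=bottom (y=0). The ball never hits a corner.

Final position: (0,1)
Wall sequence: TLBTRBTL

1. t=1 → T at (5,11); v=(-1,-2)
2. t=5 → L at (0,1); v=(1,-2)
3. t=1/2 → B at (1/2,0); v=(1,2)
4. t=11/2 → T at (6,11); v=(1,-2)
5. t=5 → R at (11,1); v=(-1,-2)
6. t=1/2 → B at (21/2,0); v=(-1,2)
7. t=11/2 → T at (5,11); v=(-1,-2)
8. t=5 → L at (0,1); v=(1,-2)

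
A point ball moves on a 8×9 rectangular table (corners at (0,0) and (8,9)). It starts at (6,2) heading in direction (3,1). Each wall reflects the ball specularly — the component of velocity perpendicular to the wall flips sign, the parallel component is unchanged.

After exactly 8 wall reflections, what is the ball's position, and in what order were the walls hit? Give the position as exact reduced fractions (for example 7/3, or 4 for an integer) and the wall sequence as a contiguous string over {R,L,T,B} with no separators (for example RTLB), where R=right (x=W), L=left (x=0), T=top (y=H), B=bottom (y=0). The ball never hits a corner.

Final position: (6,0)
Wall sequence: RLRTLRLB

1. t=2/3 → R at (8,8/3); v=(-3,1)
2. t=8/3 → L at (0,16/3); v=(3,1)
3. t=8/3 → R at (8,8); v=(-3,1)
4. t=1 → T at (5,9); v=(-3,-1)
5. t=5/3 → L at (0,22/3); v=(3,-1)
6. t=8/3 → R at (8,14/3); v=(-3,-1)
7. t=8/3 → L at (0,2); v=(3,-1)
8. t=2 → B at (6,0); v=(3,1)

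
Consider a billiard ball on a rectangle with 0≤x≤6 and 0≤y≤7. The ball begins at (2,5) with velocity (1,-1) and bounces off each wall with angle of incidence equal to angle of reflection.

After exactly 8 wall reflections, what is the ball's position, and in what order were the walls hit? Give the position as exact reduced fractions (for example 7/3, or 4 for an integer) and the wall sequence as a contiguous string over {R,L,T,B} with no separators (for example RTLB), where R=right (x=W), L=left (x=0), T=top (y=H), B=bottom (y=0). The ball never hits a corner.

1. t=4 → R at (6,1); v=(-1,-1)
2. t=1 → B at (5,0); v=(-1,1)
3. t=5 → L at (0,5); v=(1,1)
4. t=2 → T at (2,7); v=(1,-1)
5. t=4 → R at (6,3); v=(-1,-1)
6. t=3 → B at (3,0); v=(-1,1)
7. t=3 → L at (0,3); v=(1,1)
8. t=4 → T at (4,7); v=(1,-1)

Final position: (4,7)
Wall sequence: RBLTRBLT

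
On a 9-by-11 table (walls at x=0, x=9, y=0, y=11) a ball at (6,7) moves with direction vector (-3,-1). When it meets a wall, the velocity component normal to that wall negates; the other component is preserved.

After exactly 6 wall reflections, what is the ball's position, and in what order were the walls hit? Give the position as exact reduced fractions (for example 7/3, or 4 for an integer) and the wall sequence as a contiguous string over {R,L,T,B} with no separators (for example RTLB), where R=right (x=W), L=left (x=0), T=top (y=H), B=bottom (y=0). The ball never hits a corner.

1. t=2 → L at (0,5); v=(3,-1)
2. t=3 → R at (9,2); v=(-3,-1)
3. t=2 → B at (3,0); v=(-3,1)
4. t=1 → L at (0,1); v=(3,1)
5. t=3 → R at (9,4); v=(-3,1)
6. t=3 → L at (0,7); v=(3,1)

Final position: (0,7)
Wall sequence: LRBLRL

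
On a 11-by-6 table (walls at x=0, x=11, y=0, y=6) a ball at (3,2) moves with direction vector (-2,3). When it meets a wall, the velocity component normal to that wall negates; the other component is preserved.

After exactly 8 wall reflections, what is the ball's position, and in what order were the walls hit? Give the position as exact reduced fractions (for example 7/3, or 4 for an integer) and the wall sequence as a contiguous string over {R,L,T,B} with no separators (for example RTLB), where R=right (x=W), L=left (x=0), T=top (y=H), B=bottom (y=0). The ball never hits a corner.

Final position: (7/3,0)
Wall sequence: TLBTRBTB

1. t=4/3 → T at (1/3,6); v=(-2,-3)
2. t=1/6 → L at (0,11/2); v=(2,-3)
3. t=11/6 → B at (11/3,0); v=(2,3)
4. t=2 → T at (23/3,6); v=(2,-3)
5. t=5/3 → R at (11,1); v=(-2,-3)
6. t=1/3 → B at (31/3,0); v=(-2,3)
7. t=2 → T at (19/3,6); v=(-2,-3)
8. t=2 → B at (7/3,0); v=(-2,3)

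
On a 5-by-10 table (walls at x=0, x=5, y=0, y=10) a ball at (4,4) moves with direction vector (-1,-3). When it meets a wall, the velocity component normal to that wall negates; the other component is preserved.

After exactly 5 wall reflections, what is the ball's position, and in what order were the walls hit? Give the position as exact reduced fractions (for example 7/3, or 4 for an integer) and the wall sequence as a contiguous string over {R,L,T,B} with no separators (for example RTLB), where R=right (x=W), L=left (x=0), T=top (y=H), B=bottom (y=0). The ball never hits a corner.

1. t=4/3 → B at (8/3,0); v=(-1,3)
2. t=8/3 → L at (0,8); v=(1,3)
3. t=2/3 → T at (2/3,10); v=(1,-3)
4. t=10/3 → B at (4,0); v=(1,3)
5. t=1 → R at (5,3); v=(-1,3)

Final position: (5,3)
Wall sequence: BLTBR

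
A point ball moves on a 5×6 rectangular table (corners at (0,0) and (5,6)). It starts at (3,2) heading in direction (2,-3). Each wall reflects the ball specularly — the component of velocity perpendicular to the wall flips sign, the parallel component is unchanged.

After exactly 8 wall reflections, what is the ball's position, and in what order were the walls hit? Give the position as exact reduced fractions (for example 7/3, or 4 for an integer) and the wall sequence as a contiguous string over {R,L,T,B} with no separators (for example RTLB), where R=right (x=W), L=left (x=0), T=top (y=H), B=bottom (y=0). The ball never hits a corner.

1. t=2/3 → B at (13/3,0); v=(2,3)
2. t=1/3 → R at (5,1); v=(-2,3)
3. t=5/3 → T at (5/3,6); v=(-2,-3)
4. t=5/6 → L at (0,7/2); v=(2,-3)
5. t=7/6 → B at (7/3,0); v=(2,3)
6. t=4/3 → R at (5,4); v=(-2,3)
7. t=2/3 → T at (11/3,6); v=(-2,-3)
8. t=11/6 → L at (0,1/2); v=(2,-3)

Final position: (0,1/2)
Wall sequence: BRTLBRTL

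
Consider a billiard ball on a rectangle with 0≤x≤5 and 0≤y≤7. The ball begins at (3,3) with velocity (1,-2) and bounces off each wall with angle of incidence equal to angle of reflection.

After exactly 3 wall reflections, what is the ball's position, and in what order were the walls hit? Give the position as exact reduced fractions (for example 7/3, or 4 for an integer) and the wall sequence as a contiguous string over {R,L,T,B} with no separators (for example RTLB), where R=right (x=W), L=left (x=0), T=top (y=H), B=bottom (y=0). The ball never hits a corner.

Final position: (2,7)
Wall sequence: BRT

1. t=3/2 → B at (9/2,0); v=(1,2)
2. t=1/2 → R at (5,1); v=(-1,2)
3. t=3 → T at (2,7); v=(-1,-2)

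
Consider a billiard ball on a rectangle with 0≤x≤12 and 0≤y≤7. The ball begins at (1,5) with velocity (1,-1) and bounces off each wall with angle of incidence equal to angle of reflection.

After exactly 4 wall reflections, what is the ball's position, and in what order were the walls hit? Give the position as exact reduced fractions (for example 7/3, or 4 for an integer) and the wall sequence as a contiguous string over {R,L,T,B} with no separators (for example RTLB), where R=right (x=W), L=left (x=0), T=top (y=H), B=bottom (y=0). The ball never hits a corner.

1. t=5 → B at (6,0); v=(1,1)
2. t=6 → R at (12,6); v=(-1,1)
3. t=1 → T at (11,7); v=(-1,-1)
4. t=7 → B at (4,0); v=(-1,1)

Final position: (4,0)
Wall sequence: BRTB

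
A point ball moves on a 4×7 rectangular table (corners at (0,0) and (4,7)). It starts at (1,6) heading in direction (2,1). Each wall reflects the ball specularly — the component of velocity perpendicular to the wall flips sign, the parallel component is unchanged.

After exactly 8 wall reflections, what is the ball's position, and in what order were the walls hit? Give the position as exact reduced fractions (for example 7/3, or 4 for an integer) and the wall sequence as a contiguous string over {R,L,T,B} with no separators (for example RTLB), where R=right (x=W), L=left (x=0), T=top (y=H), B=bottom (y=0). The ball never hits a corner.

1. t=1 → T at (3,7); v=(2,-1)
2. t=1/2 → R at (4,13/2); v=(-2,-1)
3. t=2 → L at (0,9/2); v=(2,-1)
4. t=2 → R at (4,5/2); v=(-2,-1)
5. t=2 → L at (0,1/2); v=(2,-1)
6. t=1/2 → B at (1,0); v=(2,1)
7. t=3/2 → R at (4,3/2); v=(-2,1)
8. t=2 → L at (0,7/2); v=(2,1)

Final position: (0,7/2)
Wall sequence: TRLRLBRL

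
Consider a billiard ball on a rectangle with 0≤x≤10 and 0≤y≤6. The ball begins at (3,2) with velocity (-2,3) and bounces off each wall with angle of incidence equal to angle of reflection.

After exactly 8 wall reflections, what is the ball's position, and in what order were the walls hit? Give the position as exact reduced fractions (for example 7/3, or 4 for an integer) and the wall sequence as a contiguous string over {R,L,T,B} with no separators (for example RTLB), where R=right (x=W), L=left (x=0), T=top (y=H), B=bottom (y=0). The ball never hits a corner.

1. t=4/3 → T at (1/3,6); v=(-2,-3)
2. t=1/6 → L at (0,11/2); v=(2,-3)
3. t=11/6 → B at (11/3,0); v=(2,3)
4. t=2 → T at (23/3,6); v=(2,-3)
5. t=7/6 → R at (10,5/2); v=(-2,-3)
6. t=5/6 → B at (25/3,0); v=(-2,3)
7. t=2 → T at (13/3,6); v=(-2,-3)
8. t=2 → B at (1/3,0); v=(-2,3)

Final position: (1/3,0)
Wall sequence: TLBTRBTB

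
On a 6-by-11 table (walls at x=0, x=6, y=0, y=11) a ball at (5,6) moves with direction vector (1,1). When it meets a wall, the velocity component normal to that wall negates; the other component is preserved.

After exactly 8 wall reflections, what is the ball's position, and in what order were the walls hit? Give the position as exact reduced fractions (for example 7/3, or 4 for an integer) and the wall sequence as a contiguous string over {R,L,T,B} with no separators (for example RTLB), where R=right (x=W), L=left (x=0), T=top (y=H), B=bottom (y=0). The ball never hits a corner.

Final position: (4,11)
Wall sequence: RTLRBLRT

1. t=1 → R at (6,7); v=(-1,1)
2. t=4 → T at (2,11); v=(-1,-1)
3. t=2 → L at (0,9); v=(1,-1)
4. t=6 → R at (6,3); v=(-1,-1)
5. t=3 → B at (3,0); v=(-1,1)
6. t=3 → L at (0,3); v=(1,1)
7. t=6 → R at (6,9); v=(-1,1)
8. t=2 → T at (4,11); v=(-1,-1)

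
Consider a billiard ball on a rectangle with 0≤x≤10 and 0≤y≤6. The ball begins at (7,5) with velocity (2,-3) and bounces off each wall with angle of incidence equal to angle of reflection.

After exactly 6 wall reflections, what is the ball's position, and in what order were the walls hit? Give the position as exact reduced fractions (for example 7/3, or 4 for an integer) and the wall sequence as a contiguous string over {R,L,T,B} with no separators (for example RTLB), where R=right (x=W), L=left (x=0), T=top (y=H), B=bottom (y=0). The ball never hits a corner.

1. t=3/2 → R at (10,1/2); v=(-2,-3)
2. t=1/6 → B at (29/3,0); v=(-2,3)
3. t=2 → T at (17/3,6); v=(-2,-3)
4. t=2 → B at (5/3,0); v=(-2,3)
5. t=5/6 → L at (0,5/2); v=(2,3)
6. t=7/6 → T at (7/3,6); v=(2,-3)

Final position: (7/3,6)
Wall sequence: RBTBLT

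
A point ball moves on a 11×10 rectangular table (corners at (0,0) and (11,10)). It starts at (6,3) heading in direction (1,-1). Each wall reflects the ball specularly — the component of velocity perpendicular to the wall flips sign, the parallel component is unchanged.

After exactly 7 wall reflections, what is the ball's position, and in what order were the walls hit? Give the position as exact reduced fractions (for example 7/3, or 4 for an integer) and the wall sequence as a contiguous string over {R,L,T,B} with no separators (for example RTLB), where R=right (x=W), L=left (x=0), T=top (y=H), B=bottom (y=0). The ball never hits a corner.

Final position: (5,10)
Wall sequence: BRTLBRT

1. t=3 → B at (9,0); v=(1,1)
2. t=2 → R at (11,2); v=(-1,1)
3. t=8 → T at (3,10); v=(-1,-1)
4. t=3 → L at (0,7); v=(1,-1)
5. t=7 → B at (7,0); v=(1,1)
6. t=4 → R at (11,4); v=(-1,1)
7. t=6 → T at (5,10); v=(-1,-1)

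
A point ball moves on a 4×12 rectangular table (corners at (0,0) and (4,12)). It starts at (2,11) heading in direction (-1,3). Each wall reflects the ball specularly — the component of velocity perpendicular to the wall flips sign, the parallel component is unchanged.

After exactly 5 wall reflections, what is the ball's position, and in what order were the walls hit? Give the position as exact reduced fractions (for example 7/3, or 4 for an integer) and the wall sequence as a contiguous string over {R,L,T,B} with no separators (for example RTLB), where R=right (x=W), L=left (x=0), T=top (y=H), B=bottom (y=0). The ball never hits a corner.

1. t=1/3 → T at (5/3,12); v=(-1,-3)
2. t=5/3 → L at (0,7); v=(1,-3)
3. t=7/3 → B at (7/3,0); v=(1,3)
4. t=5/3 → R at (4,5); v=(-1,3)
5. t=7/3 → T at (5/3,12); v=(-1,-3)

Final position: (5/3,12)
Wall sequence: TLBRT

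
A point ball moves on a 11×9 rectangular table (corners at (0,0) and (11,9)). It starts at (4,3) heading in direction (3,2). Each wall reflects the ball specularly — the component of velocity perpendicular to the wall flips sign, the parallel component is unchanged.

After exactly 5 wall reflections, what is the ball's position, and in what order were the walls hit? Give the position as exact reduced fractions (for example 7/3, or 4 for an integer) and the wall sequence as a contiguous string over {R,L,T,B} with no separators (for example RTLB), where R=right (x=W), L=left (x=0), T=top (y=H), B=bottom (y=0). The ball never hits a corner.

Final position: (11,13/3)
Wall sequence: RTLBR

1. t=7/3 → R at (11,23/3); v=(-3,2)
2. t=2/3 → T at (9,9); v=(-3,-2)
3. t=3 → L at (0,3); v=(3,-2)
4. t=3/2 → B at (9/2,0); v=(3,2)
5. t=13/6 → R at (11,13/3); v=(-3,2)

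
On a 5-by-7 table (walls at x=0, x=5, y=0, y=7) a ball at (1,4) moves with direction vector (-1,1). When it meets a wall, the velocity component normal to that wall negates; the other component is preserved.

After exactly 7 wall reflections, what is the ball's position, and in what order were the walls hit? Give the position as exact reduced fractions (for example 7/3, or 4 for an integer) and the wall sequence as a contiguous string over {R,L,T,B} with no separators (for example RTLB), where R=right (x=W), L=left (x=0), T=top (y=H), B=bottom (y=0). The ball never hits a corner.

1. t=1 → L at (0,5); v=(1,1)
2. t=2 → T at (2,7); v=(1,-1)
3. t=3 → R at (5,4); v=(-1,-1)
4. t=4 → B at (1,0); v=(-1,1)
5. t=1 → L at (0,1); v=(1,1)
6. t=5 → R at (5,6); v=(-1,1)
7. t=1 → T at (4,7); v=(-1,-1)

Final position: (4,7)
Wall sequence: LTRBLRT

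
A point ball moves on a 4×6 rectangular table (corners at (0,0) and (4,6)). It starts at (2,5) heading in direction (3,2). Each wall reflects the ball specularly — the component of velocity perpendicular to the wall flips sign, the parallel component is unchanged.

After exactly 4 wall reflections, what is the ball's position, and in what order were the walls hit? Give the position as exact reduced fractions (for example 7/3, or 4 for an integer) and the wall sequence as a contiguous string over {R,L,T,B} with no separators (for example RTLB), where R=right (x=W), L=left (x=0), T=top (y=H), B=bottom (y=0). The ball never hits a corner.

1. t=1/2 → T at (7/2,6); v=(3,-2)
2. t=1/6 → R at (4,17/3); v=(-3,-2)
3. t=4/3 → L at (0,3); v=(3,-2)
4. t=4/3 → R at (4,1/3); v=(-3,-2)

Final position: (4,1/3)
Wall sequence: TRLR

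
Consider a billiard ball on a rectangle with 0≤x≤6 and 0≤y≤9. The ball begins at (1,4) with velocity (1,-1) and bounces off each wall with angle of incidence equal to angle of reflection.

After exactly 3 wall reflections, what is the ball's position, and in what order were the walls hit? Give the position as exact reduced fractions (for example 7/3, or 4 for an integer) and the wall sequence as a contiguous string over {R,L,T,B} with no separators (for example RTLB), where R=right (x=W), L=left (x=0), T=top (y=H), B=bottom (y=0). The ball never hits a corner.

1. t=4 → B at (5,0); v=(1,1)
2. t=1 → R at (6,1); v=(-1,1)
3. t=6 → L at (0,7); v=(1,1)

Final position: (0,7)
Wall sequence: BRL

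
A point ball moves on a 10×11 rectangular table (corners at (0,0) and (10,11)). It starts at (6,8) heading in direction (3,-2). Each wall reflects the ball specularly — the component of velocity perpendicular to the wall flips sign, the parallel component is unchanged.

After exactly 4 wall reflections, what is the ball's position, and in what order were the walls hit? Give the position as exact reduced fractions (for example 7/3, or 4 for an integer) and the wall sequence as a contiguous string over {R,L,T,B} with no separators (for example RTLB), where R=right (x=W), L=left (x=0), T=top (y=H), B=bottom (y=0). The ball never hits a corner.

Final position: (10,8)
Wall sequence: RBLR

1. t=4/3 → R at (10,16/3); v=(-3,-2)
2. t=8/3 → B at (2,0); v=(-3,2)
3. t=2/3 → L at (0,4/3); v=(3,2)
4. t=10/3 → R at (10,8); v=(-3,2)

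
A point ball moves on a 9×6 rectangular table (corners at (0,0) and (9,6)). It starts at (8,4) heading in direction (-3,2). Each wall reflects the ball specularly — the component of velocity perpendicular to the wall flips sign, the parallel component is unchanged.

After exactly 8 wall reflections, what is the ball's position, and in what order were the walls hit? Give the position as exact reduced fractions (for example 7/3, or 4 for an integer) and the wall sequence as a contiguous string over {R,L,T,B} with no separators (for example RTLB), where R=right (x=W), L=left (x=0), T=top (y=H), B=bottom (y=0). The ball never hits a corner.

Final position: (9,10/3)
Wall sequence: TLBRTLBR

1. t=1 → T at (5,6); v=(-3,-2)
2. t=5/3 → L at (0,8/3); v=(3,-2)
3. t=4/3 → B at (4,0); v=(3,2)
4. t=5/3 → R at (9,10/3); v=(-3,2)
5. t=4/3 → T at (5,6); v=(-3,-2)
6. t=5/3 → L at (0,8/3); v=(3,-2)
7. t=4/3 → B at (4,0); v=(3,2)
8. t=5/3 → R at (9,10/3); v=(-3,2)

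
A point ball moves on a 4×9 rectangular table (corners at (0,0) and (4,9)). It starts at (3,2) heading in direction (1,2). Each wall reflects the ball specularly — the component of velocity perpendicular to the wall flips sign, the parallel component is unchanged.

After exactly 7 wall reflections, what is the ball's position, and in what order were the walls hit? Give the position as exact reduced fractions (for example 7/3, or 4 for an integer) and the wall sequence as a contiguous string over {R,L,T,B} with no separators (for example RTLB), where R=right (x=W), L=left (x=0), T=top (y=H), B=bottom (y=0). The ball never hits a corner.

Final position: (0,8)
Wall sequence: RTLBRTL

1. t=1 → R at (4,4); v=(-1,2)
2. t=5/2 → T at (3/2,9); v=(-1,-2)
3. t=3/2 → L at (0,6); v=(1,-2)
4. t=3 → B at (3,0); v=(1,2)
5. t=1 → R at (4,2); v=(-1,2)
6. t=7/2 → T at (1/2,9); v=(-1,-2)
7. t=1/2 → L at (0,8); v=(1,-2)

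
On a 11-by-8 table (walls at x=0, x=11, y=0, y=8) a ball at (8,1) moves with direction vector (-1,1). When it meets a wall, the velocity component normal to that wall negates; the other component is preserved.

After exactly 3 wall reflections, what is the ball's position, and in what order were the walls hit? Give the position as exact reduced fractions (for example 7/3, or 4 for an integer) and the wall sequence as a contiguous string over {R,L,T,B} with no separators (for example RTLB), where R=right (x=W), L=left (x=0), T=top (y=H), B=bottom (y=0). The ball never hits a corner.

1. t=7 → T at (1,8); v=(-1,-1)
2. t=1 → L at (0,7); v=(1,-1)
3. t=7 → B at (7,0); v=(1,1)

Final position: (7,0)
Wall sequence: TLB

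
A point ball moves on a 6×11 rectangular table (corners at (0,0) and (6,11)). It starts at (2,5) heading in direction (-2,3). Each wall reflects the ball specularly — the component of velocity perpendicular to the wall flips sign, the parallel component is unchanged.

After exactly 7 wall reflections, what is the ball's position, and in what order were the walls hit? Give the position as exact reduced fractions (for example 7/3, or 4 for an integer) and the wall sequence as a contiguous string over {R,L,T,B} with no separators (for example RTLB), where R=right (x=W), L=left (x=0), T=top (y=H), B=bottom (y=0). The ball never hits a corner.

Final position: (6,9)
Wall sequence: LTRBLTR

1. t=1 → L at (0,8); v=(2,3)
2. t=1 → T at (2,11); v=(2,-3)
3. t=2 → R at (6,5); v=(-2,-3)
4. t=5/3 → B at (8/3,0); v=(-2,3)
5. t=4/3 → L at (0,4); v=(2,3)
6. t=7/3 → T at (14/3,11); v=(2,-3)
7. t=2/3 → R at (6,9); v=(-2,-3)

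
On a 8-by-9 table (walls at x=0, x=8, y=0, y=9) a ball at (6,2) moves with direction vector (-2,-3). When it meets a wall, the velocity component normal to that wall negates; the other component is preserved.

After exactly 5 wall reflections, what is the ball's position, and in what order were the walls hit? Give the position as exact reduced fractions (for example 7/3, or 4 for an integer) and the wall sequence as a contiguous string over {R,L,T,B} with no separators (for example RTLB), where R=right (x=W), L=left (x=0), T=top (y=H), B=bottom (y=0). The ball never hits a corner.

Final position: (8,1)
Wall sequence: BLTBR

1. t=2/3 → B at (14/3,0); v=(-2,3)
2. t=7/3 → L at (0,7); v=(2,3)
3. t=2/3 → T at (4/3,9); v=(2,-3)
4. t=3 → B at (22/3,0); v=(2,3)
5. t=1/3 → R at (8,1); v=(-2,3)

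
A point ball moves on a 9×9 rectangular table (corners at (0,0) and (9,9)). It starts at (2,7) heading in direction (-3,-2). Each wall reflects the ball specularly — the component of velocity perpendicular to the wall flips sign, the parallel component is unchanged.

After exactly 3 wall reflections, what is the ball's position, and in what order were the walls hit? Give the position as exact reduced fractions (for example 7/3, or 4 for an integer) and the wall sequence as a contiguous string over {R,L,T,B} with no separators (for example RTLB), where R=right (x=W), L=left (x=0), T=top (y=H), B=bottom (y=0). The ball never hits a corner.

1. t=2/3 → L at (0,17/3); v=(3,-2)
2. t=17/6 → B at (17/2,0); v=(3,2)
3. t=1/6 → R at (9,1/3); v=(-3,2)

Final position: (9,1/3)
Wall sequence: LBR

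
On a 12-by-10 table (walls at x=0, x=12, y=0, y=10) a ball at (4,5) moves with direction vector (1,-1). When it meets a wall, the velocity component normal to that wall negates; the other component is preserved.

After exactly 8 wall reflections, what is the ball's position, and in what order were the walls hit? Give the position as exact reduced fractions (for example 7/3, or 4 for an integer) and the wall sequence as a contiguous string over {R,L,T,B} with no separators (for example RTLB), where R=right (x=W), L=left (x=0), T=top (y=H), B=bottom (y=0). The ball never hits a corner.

Final position: (0,1)
Wall sequence: BRTLBRTL

1. t=5 → B at (9,0); v=(1,1)
2. t=3 → R at (12,3); v=(-1,1)
3. t=7 → T at (5,10); v=(-1,-1)
4. t=5 → L at (0,5); v=(1,-1)
5. t=5 → B at (5,0); v=(1,1)
6. t=7 → R at (12,7); v=(-1,1)
7. t=3 → T at (9,10); v=(-1,-1)
8. t=9 → L at (0,1); v=(1,-1)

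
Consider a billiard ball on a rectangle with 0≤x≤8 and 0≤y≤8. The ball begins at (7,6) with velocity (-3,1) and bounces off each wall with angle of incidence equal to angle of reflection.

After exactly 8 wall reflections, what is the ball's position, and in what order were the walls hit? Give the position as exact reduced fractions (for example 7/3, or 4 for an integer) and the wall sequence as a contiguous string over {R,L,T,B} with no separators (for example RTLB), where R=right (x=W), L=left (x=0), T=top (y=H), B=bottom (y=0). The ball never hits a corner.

Final position: (8,17/3)
Wall sequence: TLRLBRLR

1. t=2 → T at (1,8); v=(-3,-1)
2. t=1/3 → L at (0,23/3); v=(3,-1)
3. t=8/3 → R at (8,5); v=(-3,-1)
4. t=8/3 → L at (0,7/3); v=(3,-1)
5. t=7/3 → B at (7,0); v=(3,1)
6. t=1/3 → R at (8,1/3); v=(-3,1)
7. t=8/3 → L at (0,3); v=(3,1)
8. t=8/3 → R at (8,17/3); v=(-3,1)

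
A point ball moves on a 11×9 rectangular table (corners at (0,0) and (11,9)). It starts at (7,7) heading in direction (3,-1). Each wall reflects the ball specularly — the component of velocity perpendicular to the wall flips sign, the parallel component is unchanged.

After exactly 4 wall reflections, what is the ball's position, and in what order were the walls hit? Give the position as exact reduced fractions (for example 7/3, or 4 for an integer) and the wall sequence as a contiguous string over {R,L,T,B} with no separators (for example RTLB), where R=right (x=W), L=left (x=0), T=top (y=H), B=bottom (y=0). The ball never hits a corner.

Final position: (11,5/3)
Wall sequence: RLBR

1. t=4/3 → R at (11,17/3); v=(-3,-1)
2. t=11/3 → L at (0,2); v=(3,-1)
3. t=2 → B at (6,0); v=(3,1)
4. t=5/3 → R at (11,5/3); v=(-3,1)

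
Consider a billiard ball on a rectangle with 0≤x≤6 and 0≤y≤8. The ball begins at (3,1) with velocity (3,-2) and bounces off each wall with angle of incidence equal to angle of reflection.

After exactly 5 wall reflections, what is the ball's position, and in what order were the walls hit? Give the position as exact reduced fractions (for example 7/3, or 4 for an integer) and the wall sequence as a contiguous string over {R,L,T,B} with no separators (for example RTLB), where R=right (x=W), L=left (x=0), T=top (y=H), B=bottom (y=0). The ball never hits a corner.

1. t=1/2 → B at (9/2,0); v=(3,2)
2. t=1/2 → R at (6,1); v=(-3,2)
3. t=2 → L at (0,5); v=(3,2)
4. t=3/2 → T at (9/2,8); v=(3,-2)
5. t=1/2 → R at (6,7); v=(-3,-2)

Final position: (6,7)
Wall sequence: BRLTR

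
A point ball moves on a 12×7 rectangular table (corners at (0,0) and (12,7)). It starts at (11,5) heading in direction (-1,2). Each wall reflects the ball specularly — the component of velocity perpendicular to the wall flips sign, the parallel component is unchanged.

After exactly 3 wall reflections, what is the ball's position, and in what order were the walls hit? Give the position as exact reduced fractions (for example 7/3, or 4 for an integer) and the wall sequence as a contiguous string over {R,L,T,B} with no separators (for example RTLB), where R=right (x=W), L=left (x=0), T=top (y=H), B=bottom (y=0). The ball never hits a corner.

Final position: (3,7)
Wall sequence: TBT

1. t=1 → T at (10,7); v=(-1,-2)
2. t=7/2 → B at (13/2,0); v=(-1,2)
3. t=7/2 → T at (3,7); v=(-1,-2)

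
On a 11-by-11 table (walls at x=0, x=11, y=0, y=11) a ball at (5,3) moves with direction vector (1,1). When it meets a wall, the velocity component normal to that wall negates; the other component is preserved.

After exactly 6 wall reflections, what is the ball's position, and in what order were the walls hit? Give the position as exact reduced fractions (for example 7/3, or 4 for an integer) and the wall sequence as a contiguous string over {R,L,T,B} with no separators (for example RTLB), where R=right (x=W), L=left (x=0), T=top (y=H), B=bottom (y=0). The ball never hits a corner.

Final position: (9,11)
Wall sequence: RTLBRT

1. t=6 → R at (11,9); v=(-1,1)
2. t=2 → T at (9,11); v=(-1,-1)
3. t=9 → L at (0,2); v=(1,-1)
4. t=2 → B at (2,0); v=(1,1)
5. t=9 → R at (11,9); v=(-1,1)
6. t=2 → T at (9,11); v=(-1,-1)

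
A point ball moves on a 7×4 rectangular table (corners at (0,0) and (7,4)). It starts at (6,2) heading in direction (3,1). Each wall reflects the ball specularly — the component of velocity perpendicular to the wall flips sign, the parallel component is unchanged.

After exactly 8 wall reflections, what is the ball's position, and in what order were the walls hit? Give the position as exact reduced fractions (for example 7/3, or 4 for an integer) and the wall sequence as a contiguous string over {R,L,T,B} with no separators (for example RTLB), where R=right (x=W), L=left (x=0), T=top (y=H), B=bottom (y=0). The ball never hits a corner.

Final position: (6,4)
Wall sequence: RTLRBLRT

1. t=1/3 → R at (7,7/3); v=(-3,1)
2. t=5/3 → T at (2,4); v=(-3,-1)
3. t=2/3 → L at (0,10/3); v=(3,-1)
4. t=7/3 → R at (7,1); v=(-3,-1)
5. t=1 → B at (4,0); v=(-3,1)
6. t=4/3 → L at (0,4/3); v=(3,1)
7. t=7/3 → R at (7,11/3); v=(-3,1)
8. t=1/3 → T at (6,4); v=(-3,-1)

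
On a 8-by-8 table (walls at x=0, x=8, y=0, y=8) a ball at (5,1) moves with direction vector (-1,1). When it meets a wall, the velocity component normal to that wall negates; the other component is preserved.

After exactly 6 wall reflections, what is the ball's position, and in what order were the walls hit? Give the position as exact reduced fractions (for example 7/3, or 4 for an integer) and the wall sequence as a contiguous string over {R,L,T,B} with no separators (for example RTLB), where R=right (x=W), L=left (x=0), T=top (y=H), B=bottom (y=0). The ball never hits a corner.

1. t=5 → L at (0,6); v=(1,1)
2. t=2 → T at (2,8); v=(1,-1)
3. t=6 → R at (8,2); v=(-1,-1)
4. t=2 → B at (6,0); v=(-1,1)
5. t=6 → L at (0,6); v=(1,1)
6. t=2 → T at (2,8); v=(1,-1)

Final position: (2,8)
Wall sequence: LTRBLT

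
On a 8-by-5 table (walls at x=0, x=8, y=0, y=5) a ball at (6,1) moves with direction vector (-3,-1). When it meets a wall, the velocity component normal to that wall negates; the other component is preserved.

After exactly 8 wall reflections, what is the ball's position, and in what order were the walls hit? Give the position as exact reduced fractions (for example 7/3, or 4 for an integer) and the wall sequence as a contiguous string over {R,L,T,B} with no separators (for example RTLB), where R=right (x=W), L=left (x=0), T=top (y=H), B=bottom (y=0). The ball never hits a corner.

Final position: (0,5/3)
Wall sequence: BLRTLRBL

1. t=1 → B at (3,0); v=(-3,1)
2. t=1 → L at (0,1); v=(3,1)
3. t=8/3 → R at (8,11/3); v=(-3,1)
4. t=4/3 → T at (4,5); v=(-3,-1)
5. t=4/3 → L at (0,11/3); v=(3,-1)
6. t=8/3 → R at (8,1); v=(-3,-1)
7. t=1 → B at (5,0); v=(-3,1)
8. t=5/3 → L at (0,5/3); v=(3,1)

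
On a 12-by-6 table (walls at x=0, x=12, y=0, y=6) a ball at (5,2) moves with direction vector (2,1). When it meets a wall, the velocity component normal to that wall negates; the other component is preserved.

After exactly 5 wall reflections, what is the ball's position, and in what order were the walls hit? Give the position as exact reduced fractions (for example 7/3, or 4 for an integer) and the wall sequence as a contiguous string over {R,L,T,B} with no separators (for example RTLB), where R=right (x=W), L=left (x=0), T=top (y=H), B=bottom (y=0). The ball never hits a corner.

Final position: (12,11/2)
Wall sequence: RTLBR

1. t=7/2 → R at (12,11/2); v=(-2,1)
2. t=1/2 → T at (11,6); v=(-2,-1)
3. t=11/2 → L at (0,1/2); v=(2,-1)
4. t=1/2 → B at (1,0); v=(2,1)
5. t=11/2 → R at (12,11/2); v=(-2,1)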